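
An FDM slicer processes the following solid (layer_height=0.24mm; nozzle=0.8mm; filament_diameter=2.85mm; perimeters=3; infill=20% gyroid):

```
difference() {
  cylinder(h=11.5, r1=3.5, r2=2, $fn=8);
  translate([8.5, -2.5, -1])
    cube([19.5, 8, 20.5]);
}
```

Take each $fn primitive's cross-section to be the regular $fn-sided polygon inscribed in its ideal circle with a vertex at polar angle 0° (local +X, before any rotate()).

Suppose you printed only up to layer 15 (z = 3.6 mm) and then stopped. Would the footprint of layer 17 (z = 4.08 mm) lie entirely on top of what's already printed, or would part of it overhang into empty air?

entirely on top

Compare the two slices. At z = 3.6: the cone: at t=0.313 of its height the radius interpolates to r₁+(r₂−r₁)t = 3.030, giving a regular 8-gon of that circumradius (area = (8/2)·3.030²·sin(360°/8) = 25.97 mm²); the cube at (8.5, -2.5) is present — its section is the full 19.5×8 rectangle (area 156.00 mm²); Taking the first minus the rest: starting from the cone (25.97 mm²), the 19.5×8 cube at (8.5, -2.5) misses the remaining region (no effect) — area = 25.97 mm². At z = 4.08: the cone contributes a regular 8-gon of circumradius 2.968 (interpolated between r1=3.5 and r2=2 at t=0.355) (area = (8/2)·2.968²·sin(360°/8) = 24.91 mm²); the 19.5×8 cube at (8.5, -2.5) contributes its full rectangle (area 156.00 mm²); Subtracting the remaining from the first: starting from the cone (24.91 mm²), the 19.5×8 cube at (8.5, -2.5) misses the remaining region (no effect) — area = 24.91 mm². Checking containment: the cross-section at z = 4.08 is a subset of the cross-section at z = 3.6.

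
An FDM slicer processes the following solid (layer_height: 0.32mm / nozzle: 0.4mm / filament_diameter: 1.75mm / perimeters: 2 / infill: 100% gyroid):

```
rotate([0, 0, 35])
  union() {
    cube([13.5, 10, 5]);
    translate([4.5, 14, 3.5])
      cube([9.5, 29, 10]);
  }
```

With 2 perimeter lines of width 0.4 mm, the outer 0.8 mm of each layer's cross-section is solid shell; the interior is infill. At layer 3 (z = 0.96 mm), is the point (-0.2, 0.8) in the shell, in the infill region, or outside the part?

shell

At z = 0.96 mm: the cube (footprint 13.5×10) is included at this height; the cube at (4.5, 14) is absent (z outside [3.5, 13.5]); Taking the union: only the 13.5×10 cube is present, so the union is just that shape — 1 connected region; (rotated 35° about Z; rotation is an isometry so areas/perimeters/island counts are preserved). Overall, the cross-section is a single solid region. Undo the 35° rotation: the query point maps to (0.295, 0.770) in the un-rotated model frame. The nearest boundary edge runs (0.00, 10.00)→(0.00, 0.00); distance from the point to it = 0.30 mm. The point is inside the cross-section, 0.30 mm from the nearest boundary — within the 0.8 mm shell band (2 × 0.4).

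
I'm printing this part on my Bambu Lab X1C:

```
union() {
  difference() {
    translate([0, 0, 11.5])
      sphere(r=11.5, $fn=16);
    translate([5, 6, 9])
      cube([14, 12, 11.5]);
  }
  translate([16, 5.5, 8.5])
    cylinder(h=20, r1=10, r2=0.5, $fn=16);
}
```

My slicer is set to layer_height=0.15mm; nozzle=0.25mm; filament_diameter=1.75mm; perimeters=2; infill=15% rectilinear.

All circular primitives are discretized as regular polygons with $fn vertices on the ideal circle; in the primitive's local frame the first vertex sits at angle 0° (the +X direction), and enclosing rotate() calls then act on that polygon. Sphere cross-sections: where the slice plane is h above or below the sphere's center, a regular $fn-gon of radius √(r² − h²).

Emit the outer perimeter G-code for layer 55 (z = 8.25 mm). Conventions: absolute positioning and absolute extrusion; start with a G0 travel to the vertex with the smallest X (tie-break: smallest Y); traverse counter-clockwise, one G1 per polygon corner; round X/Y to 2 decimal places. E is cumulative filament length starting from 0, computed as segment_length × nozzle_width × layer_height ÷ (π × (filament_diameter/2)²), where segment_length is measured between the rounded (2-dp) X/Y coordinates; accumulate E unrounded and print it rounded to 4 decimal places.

G0 X-11.03 Y0.00 Z8.25
G1 X-10.19 Y-4.22 E0.0671
G1 X-7.80 Y-7.80 E0.1342
G1 X-4.22 Y-10.19 E0.2013
G1 X0.00 Y-11.03 E0.2684
G1 X4.22 Y-10.19 E0.3355
G1 X7.80 Y-7.80 E0.4026
G1 X10.19 Y-4.22 E0.4697
G1 X11.03 Y0.00 E0.5368
G1 X10.19 Y4.22 E0.6039
G1 X7.80 Y7.80 E0.6710
G1 X4.22 Y10.19 E0.7381
G1 X0.00 Y11.03 E0.8052
G1 X-4.22 Y10.19 E0.8722
G1 X-7.80 Y7.80 E0.9394
G1 X-10.19 Y4.22 E1.0065
G1 X-11.03 Y0.00 E1.0735

At z = 8.25 mm: the r=11.5 sphere contributes a regular 16-gon of circumradius √(11.5²−3.25²) = 11.031; the cube at (5, 6) is not intersected at this z (z outside [9, 20.5]); After the difference (first − rest): none of the subtracted shapes is present at this height, so the r=11.5 sphere is unchanged — 1 connected region; the cone at (16, 5.5) is not intersected at this z (z outside [8.5, 28.5]); Merging all regions: only the result so far is present, so the union is just that shape — 1 connected region. The outline is a single polygon with 16 vertices. Extrusion per mm of travel: 0.25 × 0.15 / (π × 0.875²) = 0.015591. Accumulating E over each segment gives final E = 1.0735.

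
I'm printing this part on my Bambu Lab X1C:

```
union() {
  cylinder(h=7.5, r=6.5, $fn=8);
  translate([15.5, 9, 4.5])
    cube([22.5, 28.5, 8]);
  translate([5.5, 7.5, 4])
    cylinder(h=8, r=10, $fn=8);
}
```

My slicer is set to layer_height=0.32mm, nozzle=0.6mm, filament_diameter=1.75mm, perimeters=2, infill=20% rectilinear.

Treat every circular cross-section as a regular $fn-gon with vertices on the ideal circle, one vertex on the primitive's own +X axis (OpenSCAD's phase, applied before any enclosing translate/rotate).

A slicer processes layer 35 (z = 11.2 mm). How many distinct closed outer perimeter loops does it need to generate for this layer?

At z = 11.2 mm: the cylinder does not reach this height (z outside [0, 7.5]); the cube at (15.5, 9) is present — its section is the full 22.5×28.5 rectangle; the r=10 cylinder at (5.5, 7.5) gives a regular 8-gon of circumradius 10 (constant along its height); Combining (union): the 2 present regions are separate (no shared area or edge), so areas and boundary lengths simply add and each stays a separate island — 2 connected regions. The result has 2 disconnected regions.

2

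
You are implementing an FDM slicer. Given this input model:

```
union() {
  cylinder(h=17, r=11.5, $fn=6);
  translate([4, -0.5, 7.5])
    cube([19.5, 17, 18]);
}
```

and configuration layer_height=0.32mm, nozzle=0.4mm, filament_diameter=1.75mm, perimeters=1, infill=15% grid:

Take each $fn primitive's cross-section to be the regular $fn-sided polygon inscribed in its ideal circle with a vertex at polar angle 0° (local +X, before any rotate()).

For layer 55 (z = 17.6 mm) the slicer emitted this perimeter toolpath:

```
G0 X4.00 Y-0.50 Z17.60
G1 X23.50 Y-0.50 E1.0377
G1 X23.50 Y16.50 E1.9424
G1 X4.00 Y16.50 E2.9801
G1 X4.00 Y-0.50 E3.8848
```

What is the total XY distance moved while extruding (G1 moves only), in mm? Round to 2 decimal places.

Sum the Euclidean lengths of each G1 segment: total = 73.00 mm.

73.00 mm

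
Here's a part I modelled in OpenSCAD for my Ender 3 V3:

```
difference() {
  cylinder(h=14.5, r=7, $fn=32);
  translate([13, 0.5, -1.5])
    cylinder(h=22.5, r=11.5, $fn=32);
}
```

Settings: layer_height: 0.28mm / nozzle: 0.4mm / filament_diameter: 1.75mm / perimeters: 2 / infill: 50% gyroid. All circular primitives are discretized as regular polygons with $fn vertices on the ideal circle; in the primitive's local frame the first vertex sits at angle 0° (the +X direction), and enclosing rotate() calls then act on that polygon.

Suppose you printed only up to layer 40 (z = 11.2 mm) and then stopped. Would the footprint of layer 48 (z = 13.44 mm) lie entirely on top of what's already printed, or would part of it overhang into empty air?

entirely on top

Compare the two slices. At z = 11.2: the cylinder: section is a regular 32-gon, circumradius r=7 (area = (32/2)·7.000²·sin(360°/32) = 152.95 mm²); the cylinder at (13, 0.5): section is a regular 32-gon, circumradius r=11.5 (area = (32/2)·11.500²·sin(360°/32) = 412.81 mm²); After the difference (first − rest): starting from the r=7 cylinder (152.95 mm²), the r=11.5 cylinder at (13, 0.5) partially overlaps it — only the 46.68 mm² overlap (of its 412.81 mm²) is removed, clipping the outline — area = 106.27 mm². At z = 13.44: the cylinder: section is a regular 32-gon, circumradius r=7 (area = (32/2)·7.000²·sin(360°/32) = 152.95 mm²); the cylinder at (13, 0.5): section is a regular 32-gon, circumradius r=11.5 (area = (32/2)·11.500²·sin(360°/32) = 412.81 mm²); Taking the first minus the rest: starting from the r=7 cylinder (152.95 mm²), the r=11.5 cylinder at (13, 0.5) partially overlaps it — only the 46.68 mm² overlap (of its 412.81 mm²) is removed, clipping the outline — area = 106.27 mm². Checking containment: the cross-section at z = 13.44 is a subset of the cross-section at z = 11.2.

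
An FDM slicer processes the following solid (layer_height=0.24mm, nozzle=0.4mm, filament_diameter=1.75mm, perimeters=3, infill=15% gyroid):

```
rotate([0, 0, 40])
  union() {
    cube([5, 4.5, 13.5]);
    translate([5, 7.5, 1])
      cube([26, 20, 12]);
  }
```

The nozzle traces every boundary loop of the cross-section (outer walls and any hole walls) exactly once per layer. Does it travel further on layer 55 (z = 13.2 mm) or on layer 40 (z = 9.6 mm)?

layer 40 (z = 9.6 mm)

Layer 55 (z = 13.2): the cube is present — its section is the full 5×4.5 rectangle (perimeter 19.00 mm); the cube at (5, 7.5) is not intersected at this z (z outside [1, 13]); Combining (union): only the 5×4.5 cube is present, so the union is just that shape — boundary = 19.00 mm; (whole slice rotated 40° about Z — lengths, areas and connectivity unchanged). So its perimeter = 19.00 mm. Layer 40 (z = 9.6): the cube is present — its section is the full 5×4.5 rectangle (perimeter 19.00 mm); the cube at (5, 7.5) is present — its section is the full 26×20 rectangle (perimeter 92.00 mm); Taking the union: the 2 present regions are separate (no shared area or edge), so areas and boundary lengths simply add and each stays a separate island — boundary = 111.00 mm; (whole slice rotated 40° about Z — lengths, areas and connectivity unchanged). So its perimeter = 111.00 mm. Layer 40 is larger (111.00 vs 19.00 mm).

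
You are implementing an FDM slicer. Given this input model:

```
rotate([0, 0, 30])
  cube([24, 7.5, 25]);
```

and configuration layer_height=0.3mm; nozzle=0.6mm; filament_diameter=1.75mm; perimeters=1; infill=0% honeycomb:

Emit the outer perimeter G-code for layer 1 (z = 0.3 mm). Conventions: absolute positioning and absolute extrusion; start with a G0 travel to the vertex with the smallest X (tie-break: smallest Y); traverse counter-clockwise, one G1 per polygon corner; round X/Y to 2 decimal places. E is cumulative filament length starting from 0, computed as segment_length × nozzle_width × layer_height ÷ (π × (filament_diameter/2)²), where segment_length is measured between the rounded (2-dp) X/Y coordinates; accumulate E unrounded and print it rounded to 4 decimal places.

G0 X-3.75 Y6.50 Z0.30
G1 X0.00 Y0.00 E0.5616
G1 X20.78 Y12.00 E2.3573
G1 X17.03 Y18.50 E2.9189
G1 X-3.75 Y6.50 E4.7147

At z = 0.3 mm: the cube is present — its section is the full 24×7.5 rectangle; (rotated 30° about Z; rotation is an isometry so areas/perimeters/island counts are preserved). The outline is a single polygon with 4 vertices. Extrusion per mm of travel: 0.6 × 0.3 / (π × 0.875²) = 0.074835. Accumulating E over each segment gives final E = 4.7147.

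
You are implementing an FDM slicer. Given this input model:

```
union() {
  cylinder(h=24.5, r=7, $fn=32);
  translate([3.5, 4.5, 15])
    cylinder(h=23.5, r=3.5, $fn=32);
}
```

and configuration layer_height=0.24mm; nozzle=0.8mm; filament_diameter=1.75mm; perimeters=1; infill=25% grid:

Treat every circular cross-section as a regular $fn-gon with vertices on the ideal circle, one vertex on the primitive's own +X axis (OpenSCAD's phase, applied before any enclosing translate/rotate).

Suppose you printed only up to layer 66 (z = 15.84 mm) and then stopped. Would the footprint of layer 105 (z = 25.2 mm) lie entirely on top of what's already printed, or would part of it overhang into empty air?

entirely on top

Compare the two slices. At z = 15.84: the r=7 cylinder gives a regular 32-gon of circumradius 7 (constant along its height) (area = (32/2)·7.000²·sin(360°/32) = 152.95 mm²); the r=3.5 cylinder at (3.5, 4.5) contributes a regular 32-gon of circumradius 3.5 (area = (32/2)·3.500²·sin(360°/32) = 38.24 mm²); Taking the union: the regions partially overlap — summed areas 191.19 mm² minus the doubly-counted overlap 25.91 mm² gives 165.28 mm² — area = 165.28 mm². At z = 25.2: the cylinder does not reach this height (z outside [0, 24.5]); the r=3.5 cylinder at (3.5, 4.5) gives a regular 32-gon of circumradius 3.5 (constant along its height) (area = (32/2)·3.500²·sin(360°/32) = 38.24 mm²); Merging all regions: only the r=3.5 cylinder at (3.5, 4.5) is present, so the union is just that shape — area = 38.24 mm². Checking containment: the cross-section at z = 25.2 is a subset of the cross-section at z = 15.84.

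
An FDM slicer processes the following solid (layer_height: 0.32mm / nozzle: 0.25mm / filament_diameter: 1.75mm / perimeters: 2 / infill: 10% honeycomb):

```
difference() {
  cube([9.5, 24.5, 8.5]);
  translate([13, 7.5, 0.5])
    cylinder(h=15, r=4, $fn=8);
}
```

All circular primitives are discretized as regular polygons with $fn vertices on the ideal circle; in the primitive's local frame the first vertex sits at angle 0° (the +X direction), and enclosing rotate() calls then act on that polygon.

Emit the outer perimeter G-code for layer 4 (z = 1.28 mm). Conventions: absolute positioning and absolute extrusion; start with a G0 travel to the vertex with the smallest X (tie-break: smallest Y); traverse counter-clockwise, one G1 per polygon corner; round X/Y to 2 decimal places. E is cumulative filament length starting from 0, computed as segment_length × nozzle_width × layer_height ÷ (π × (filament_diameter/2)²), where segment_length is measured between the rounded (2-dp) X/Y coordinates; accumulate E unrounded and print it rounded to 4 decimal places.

G0 X0.00 Y0.00 Z1.28
G1 X9.50 Y0.00 E0.3160
G1 X9.50 Y6.29 E0.5252
G1 X9.00 Y7.50 E0.5687
G1 X9.50 Y8.71 E0.6123
G1 X9.50 Y24.50 E1.1374
G1 X0.00 Y24.50 E1.4534
G1 X0.00 Y0.00 E2.2683

At z = 1.28 mm: the cube (footprint 9.5×24.5) is included at this height; the r=4 cylinder at (13, 7.5) contributes a regular 8-gon of circumradius 4; Taking the first minus the rest: starting from the 9.5×24.5 cube, the r=4 cylinder at (13, 7.5) partially overlaps it — only the 0.60 mm² overlap (of its 45.25 mm²) is removed, clipping the outline — 1 connected region. The outline is a single polygon with 7 vertices. Extrusion per mm of travel: 0.25 × 0.32 / (π × 0.875²) = 0.033260. Accumulating E over each segment gives final E = 2.2683.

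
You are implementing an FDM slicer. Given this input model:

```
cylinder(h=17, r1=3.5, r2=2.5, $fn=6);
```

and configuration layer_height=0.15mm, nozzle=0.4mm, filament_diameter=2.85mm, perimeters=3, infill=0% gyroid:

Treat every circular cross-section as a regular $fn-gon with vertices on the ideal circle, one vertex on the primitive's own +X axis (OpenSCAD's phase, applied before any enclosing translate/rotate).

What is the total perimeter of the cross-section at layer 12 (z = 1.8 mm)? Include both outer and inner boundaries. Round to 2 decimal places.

20.36 mm

At z = 1.8 mm: the cone (r1=3.5→r2=2.5) has section circumradius 3.394 here — a regular 6-gon (perimeter = 2·6·3.394·sin(180°/6) = 20.36 mm). Overall, the cross-section is a single solid region. Total boundary length (outer) = 20.36 mm.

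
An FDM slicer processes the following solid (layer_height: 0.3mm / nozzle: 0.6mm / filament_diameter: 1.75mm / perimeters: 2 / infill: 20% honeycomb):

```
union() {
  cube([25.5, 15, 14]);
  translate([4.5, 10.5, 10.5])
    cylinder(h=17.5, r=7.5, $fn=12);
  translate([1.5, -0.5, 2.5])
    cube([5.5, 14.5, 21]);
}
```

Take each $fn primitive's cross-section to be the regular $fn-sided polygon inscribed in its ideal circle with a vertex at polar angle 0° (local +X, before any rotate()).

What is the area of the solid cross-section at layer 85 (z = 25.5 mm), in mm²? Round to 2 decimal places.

At z = 25.5 mm: the cube does not reach this height (z outside [0, 14]); the r=7.5 cylinder at (4.5, 10.5) contributes a regular 12-gon of circumradius 7.5 (area = (12/2)·7.500²·sin(360°/12) = 168.75 mm²); the cube at (1.5, -0.5) is not intersected at this z (z outside [2.5, 23.5]); Combining (union): only the r=7.5 cylinder at (4.5, 10.5) is present, so the union is just that shape — area = 168.75 mm². Overall, the cross-section is a single solid region. Net area = 168.75 mm².

168.75 mm²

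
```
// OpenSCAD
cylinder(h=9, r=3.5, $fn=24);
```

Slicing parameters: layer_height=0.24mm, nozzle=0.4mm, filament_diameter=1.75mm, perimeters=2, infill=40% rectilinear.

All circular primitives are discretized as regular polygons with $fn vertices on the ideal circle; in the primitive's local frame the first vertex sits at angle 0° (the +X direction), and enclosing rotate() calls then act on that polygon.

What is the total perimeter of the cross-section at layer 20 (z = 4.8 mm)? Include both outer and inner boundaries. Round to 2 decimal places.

21.93 mm

At z = 4.8 mm: the r=3.5 cylinder gives a regular 24-gon of circumradius 3.5 (constant along its height) (perimeter = 2·24·3.500·sin(180°/24) = 21.93 mm). Overall, the cross-section is a single solid region. Total boundary length (outer) = 21.93 mm.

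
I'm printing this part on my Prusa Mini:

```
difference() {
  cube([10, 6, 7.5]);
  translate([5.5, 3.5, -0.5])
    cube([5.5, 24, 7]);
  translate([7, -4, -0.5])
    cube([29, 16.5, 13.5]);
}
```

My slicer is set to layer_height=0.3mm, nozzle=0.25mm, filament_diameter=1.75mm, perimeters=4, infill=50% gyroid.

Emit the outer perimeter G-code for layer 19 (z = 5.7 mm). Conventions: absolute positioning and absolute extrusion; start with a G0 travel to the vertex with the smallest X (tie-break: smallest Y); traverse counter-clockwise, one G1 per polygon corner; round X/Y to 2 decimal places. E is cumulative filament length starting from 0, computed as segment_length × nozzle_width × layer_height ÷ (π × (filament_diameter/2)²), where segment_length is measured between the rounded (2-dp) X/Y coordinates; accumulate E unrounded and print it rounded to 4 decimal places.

G0 X0.00 Y0.00 Z5.70
G1 X7.00 Y0.00 E0.2183
G1 X7.00 Y3.50 E0.3274
G1 X5.50 Y3.50 E0.3742
G1 X5.50 Y6.00 E0.4521
G1 X0.00 Y6.00 E0.6236
G1 X0.00 Y0.00 E0.8107

At z = 5.7 mm: the cube (footprint 10×6) is included at this height; the 5.5×24 cube at (5.5, 3.5) contributes its full rectangle; the cube at (7, -4) is present — its section is the full 29×16.5 rectangle; After the difference (first − rest): starting from the 10×6 cube, the 5.5×24 cube at (5.5, 3.5) partially overlaps it — only the 11.25 mm² overlap (of its 132.00 mm²) is removed, clipping the outline; the 29×16.5 cube at (7, -4) partially overlaps it — only the 10.50 mm² overlap (of its 478.50 mm²) is removed, clipping the outline — 1 connected region. The outline is a single polygon with 6 vertices. Extrusion per mm of travel: 0.25 × 0.3 / (π × 0.875²) = 0.031181. Accumulating E over each segment gives final E = 0.8107.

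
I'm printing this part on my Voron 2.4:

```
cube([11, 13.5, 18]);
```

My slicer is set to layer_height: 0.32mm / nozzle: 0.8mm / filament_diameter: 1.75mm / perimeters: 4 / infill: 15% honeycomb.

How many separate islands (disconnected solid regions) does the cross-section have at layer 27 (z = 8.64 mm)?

At z = 8.64 mm: the cube (footprint 11×13.5) is included at this height. Overall, the cross-section is a single solid region. Island count = 1.

1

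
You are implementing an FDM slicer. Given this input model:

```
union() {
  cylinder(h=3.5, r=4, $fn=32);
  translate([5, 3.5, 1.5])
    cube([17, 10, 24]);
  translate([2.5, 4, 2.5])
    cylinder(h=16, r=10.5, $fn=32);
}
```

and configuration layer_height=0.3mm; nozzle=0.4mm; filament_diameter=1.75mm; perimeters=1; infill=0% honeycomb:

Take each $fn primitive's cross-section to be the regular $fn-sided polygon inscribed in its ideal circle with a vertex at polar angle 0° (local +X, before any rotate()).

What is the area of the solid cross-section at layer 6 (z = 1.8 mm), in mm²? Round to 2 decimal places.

219.94 mm²

At z = 1.8 mm: the r=4 cylinder gives a regular 32-gon of circumradius 4 (constant along its height) (area = (32/2)·4.000²·sin(360°/32) = 49.94 mm²); the cube at (5, 3.5) (footprint 17×10) is included at this height (area 170.00 mm²); the cylinder at (2.5, 4) is not intersected at this z (z outside [2.5, 18.5]); Taking the union: the 2 present regions are separate (no shared area or edge), so areas and boundary lengths simply add and each stays a separate island — area = 219.94 mm². Overall, the cross-section has 2 separate islands. Net area = 219.94 mm².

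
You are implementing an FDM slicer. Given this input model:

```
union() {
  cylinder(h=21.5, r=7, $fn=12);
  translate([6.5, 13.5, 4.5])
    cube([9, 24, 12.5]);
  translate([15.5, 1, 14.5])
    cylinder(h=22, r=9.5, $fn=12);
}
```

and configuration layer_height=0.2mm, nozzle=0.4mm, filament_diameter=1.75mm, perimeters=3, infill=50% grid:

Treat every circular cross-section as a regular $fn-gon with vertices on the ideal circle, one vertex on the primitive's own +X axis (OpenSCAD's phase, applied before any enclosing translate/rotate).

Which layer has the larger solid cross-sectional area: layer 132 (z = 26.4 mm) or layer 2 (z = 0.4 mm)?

layer 132 (z = 26.4 mm)

Layer 132 (z = 26.4): the cylinder does not reach this height (z outside [0, 21.5]); the cube at (6.5, 13.5) does not reach this height (z outside [4.5, 17]); the r=9.5 cylinder at (15.5, 1) contributes a regular 12-gon of circumradius 9.5 (area = (12/2)·9.500²·sin(360°/12) = 270.75 mm²); Merging all regions: only the r=9.5 cylinder at (15.5, 1) is present, so the union is just that shape — area = 270.75 mm². So its area = 270.75 mm². Layer 2 (z = 0.4): the r=7 cylinder gives a regular 12-gon of circumradius 7 (constant along its height) (area = (12/2)·7.000²·sin(360°/12) = 147.00 mm²); the cube at (6.5, 13.5) is not intersected at this z (z outside [4.5, 17]); the cylinder at (15.5, 1) is not intersected at this z (z outside [14.5, 36.5]); Taking the union: only the r=7 cylinder is present, so the union is just that shape — area = 147.00 mm². So its area = 147.00 mm². Layer 132 is larger (270.75 vs 147.00 mm²).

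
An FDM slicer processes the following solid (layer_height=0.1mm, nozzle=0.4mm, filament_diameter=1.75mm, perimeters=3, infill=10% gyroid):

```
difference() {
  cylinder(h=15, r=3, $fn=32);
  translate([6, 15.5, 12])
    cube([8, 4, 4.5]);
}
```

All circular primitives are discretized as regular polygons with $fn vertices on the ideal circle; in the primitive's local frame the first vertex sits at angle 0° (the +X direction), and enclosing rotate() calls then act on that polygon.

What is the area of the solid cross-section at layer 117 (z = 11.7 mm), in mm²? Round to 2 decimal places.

At z = 11.7 mm: the r=3 cylinder contributes a regular 32-gon of circumradius 3 (area = (32/2)·3.000²·sin(360°/32) = 28.09 mm²); the cube at (6, 15.5) does not reach this height (z outside [12, 16.5]); Subtracting the remaining from the first: none of the subtracted shapes is present at this height, so the r=3 cylinder is unchanged — area = 28.09 mm². Overall, the cross-section is a single solid region. Net area = 28.09 mm².

28.09 mm²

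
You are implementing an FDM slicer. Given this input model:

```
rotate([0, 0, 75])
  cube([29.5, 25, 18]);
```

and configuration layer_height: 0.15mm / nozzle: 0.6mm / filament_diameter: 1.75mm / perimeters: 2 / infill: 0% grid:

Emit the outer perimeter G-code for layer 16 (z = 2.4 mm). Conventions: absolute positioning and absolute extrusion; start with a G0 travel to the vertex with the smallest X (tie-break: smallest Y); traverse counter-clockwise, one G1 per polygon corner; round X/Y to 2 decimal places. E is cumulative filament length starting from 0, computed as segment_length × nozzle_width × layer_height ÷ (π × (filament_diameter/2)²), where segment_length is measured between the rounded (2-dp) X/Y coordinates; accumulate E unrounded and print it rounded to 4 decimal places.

At z = 2.4 mm: the cube is present — its section is the full 29.5×25 rectangle; (rotated 75° about Z; rotation is an isometry so areas/perimeters/island counts are preserved). The outline is a single polygon with 4 vertices. Extrusion per mm of travel: 0.6 × 0.15 / (π × 0.875²) = 0.037418. Accumulating E over each segment gives final E = 4.0789.

G0 X-24.15 Y6.47 Z2.40
G1 X0.00 Y0.00 E0.9355
G1 X7.64 Y28.49 E2.0392
G1 X-16.51 Y34.97 E2.9748
G1 X-24.15 Y6.47 E4.0789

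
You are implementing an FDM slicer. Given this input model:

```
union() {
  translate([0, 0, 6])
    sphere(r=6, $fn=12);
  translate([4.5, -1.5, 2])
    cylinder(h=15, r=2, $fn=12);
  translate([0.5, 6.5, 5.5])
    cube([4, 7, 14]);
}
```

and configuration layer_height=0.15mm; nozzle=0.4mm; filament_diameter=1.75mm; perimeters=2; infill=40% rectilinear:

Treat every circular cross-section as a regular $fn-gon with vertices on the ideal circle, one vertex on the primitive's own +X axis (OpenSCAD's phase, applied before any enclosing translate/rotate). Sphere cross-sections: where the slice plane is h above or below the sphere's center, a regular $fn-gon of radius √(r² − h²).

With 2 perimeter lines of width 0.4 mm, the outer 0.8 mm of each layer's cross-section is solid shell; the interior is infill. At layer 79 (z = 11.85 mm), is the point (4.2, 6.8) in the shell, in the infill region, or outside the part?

shell

At z = 11.85 mm: the r=6 sphere slices to a regular 12-gon of circumradius 1.333 (√(r²−h²) with h=5.85 from center); the r=2 cylinder at (4.5, -1.5) contributes a regular 12-gon of circumradius 2; the cube at (0.5, 6.5) is present — its section is the full 4×7 rectangle; Taking the union: the 3 present regions are separate (no shared area or edge), so areas and boundary lengths simply add and each stays a separate island — 3 connected regions. Overall, the cross-section has 3 separate islands. The nearest boundary edge runs (4.50, 13.50)→(4.50, 6.50); distance from the point to it = 0.30 mm. (Shell/infill is judged within the island containing the point — the largest one.) The point is inside the cross-section, 0.30 mm from the nearest boundary — within the 0.8 mm shell band (2 × 0.4).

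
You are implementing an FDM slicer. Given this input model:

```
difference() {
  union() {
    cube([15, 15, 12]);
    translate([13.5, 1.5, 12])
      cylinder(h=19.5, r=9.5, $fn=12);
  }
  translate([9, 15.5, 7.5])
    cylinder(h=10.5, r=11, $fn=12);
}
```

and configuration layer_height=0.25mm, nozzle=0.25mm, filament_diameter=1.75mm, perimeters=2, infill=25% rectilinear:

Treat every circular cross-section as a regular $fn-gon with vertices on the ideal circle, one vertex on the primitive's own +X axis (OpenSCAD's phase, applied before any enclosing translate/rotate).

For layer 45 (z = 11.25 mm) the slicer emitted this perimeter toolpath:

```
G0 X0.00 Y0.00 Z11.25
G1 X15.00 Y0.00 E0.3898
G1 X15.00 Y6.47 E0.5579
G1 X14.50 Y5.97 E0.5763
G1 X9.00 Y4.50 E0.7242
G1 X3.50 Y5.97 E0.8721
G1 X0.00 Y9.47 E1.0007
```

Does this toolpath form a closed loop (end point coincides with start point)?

Start point (G0): (0.00, 0.00). End point (last G1): the path does not return to the start — open.

no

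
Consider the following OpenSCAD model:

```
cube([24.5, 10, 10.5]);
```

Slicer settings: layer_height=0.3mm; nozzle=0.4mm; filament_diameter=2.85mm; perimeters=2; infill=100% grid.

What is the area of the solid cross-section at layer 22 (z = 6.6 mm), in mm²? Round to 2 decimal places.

At z = 6.6 mm: the cube is present — its section is the full 24.5×10 rectangle (area 245.00 mm²). Overall, the cross-section is a single solid region. Net area = 245.00 mm².

245.00 mm²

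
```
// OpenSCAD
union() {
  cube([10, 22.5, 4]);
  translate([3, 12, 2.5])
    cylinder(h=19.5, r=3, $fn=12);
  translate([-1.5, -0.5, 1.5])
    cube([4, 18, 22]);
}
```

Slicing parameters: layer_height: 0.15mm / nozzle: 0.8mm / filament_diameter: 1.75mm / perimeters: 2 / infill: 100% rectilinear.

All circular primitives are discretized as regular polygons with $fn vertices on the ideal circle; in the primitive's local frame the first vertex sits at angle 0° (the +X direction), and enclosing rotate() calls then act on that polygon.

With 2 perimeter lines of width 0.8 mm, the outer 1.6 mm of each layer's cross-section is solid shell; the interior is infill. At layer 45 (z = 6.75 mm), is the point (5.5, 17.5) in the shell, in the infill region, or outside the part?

outside

At z = 6.75 mm: the cube is not intersected at this z (z outside [0, 4]); the r=3 cylinder at (3, 12) gives a regular 12-gon of circumradius 3 (constant along its height); the cube at (-1.5, -0.5) (footprint 4×18) is included at this height; Merging all regions: the regions partially overlap (shared area 10.57 mm²), so overlapping operands fuse into one piece — 1 connected region. Overall, the cross-section is a single solid region. The nearest boundary edge runs (-1.50, 17.50)→(2.50, 17.50); distance from the point to it = 3.00 mm. The point is not inside any of the regions above, so it lies outside the cross-section (3.00 mm from the nearest boundary).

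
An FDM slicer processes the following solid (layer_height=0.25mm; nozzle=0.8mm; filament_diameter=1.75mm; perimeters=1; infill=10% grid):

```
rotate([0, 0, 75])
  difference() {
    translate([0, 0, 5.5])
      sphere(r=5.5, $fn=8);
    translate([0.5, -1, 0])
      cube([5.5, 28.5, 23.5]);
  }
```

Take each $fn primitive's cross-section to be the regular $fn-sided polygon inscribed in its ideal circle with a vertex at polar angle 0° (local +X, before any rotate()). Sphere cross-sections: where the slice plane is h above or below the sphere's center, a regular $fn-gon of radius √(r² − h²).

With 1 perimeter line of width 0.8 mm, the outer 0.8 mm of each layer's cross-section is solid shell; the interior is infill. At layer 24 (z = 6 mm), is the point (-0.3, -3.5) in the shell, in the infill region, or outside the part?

infill

At z = 6 mm: the sphere: section is a regular 8-gon, circumradius = √(r²−h²) = √(5.5²−0.5²) = 5.477; the 5.5×28.5 cube at (0.5, -1) contributes its full rectangle; After the difference (first − rest): starting from the r=5.5 sphere, the 5.5×28.5 cube at (0.5, -1) partially overlaps it — only the 23.30 mm² overlap (of its 156.75 mm²) is removed, clipping the outline — 1 connected region; (rotated 75° about Z; rotation is an isometry so areas/perimeters/island counts are preserved). Overall, the cross-section is a single solid region. Undo the 75° rotation: the query point maps to (-3.458, -0.616) in the un-rotated model frame. The nearest boundary edge runs (-3.87, -3.87)→(-5.48, 0.00); distance from the point to it = 1.63 mm. The point is inside the cross-section and 1.63 mm from the nearest boundary — more than the 0.8 mm shell width (1 × 0.8), so it's in the infill interior.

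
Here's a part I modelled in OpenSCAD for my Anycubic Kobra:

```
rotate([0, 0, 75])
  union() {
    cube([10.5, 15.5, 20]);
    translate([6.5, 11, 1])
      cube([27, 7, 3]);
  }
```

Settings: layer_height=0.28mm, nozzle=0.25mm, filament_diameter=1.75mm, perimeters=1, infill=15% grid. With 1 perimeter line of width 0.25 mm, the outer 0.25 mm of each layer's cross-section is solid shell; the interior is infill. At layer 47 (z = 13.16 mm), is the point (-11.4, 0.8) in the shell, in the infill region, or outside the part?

At z = 13.16 mm: the cube is present — its section is the full 10.5×15.5 rectangle; the cube at (6.5, 11) is not intersected at this z (z outside [1, 4]); Merging all regions: only the 10.5×15.5 cube is present, so the union is just that shape — 1 connected region; (rotated 75° about Z; rotation is an isometry so areas/perimeters/island counts are preserved). Overall, the cross-section is a single solid region. Undo the 75° rotation: the query point maps to (-2.178, 11.219) in the un-rotated model frame. The nearest boundary edge runs (0.00, 15.50)→(0.00, 0.00); distance from the point to it = 2.18 mm. The point is not inside any of the regions above, so it lies outside the cross-section (2.18 mm from the nearest boundary).

outside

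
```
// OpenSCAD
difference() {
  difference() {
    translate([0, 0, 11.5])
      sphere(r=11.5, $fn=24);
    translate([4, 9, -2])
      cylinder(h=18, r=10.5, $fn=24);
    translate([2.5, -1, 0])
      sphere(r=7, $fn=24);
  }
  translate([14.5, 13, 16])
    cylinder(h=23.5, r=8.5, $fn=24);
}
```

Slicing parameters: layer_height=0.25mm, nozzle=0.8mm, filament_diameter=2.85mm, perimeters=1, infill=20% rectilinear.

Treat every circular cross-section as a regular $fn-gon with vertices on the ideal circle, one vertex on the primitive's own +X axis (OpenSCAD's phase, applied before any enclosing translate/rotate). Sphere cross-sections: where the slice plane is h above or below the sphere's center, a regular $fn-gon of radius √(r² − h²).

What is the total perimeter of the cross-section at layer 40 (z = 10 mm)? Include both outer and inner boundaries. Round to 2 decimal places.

72.79 mm

At z = 10 mm: the r=11.5 sphere slices to a regular 24-gon of circumradius 11.402 (√(r²−h²) with h=1.5 from center) (perimeter = 2·24·11.402·sin(180°/24) = 71.43 mm); the r=10.5 cylinder at (4, 9) contributes a regular 24-gon of circumradius 10.5 (perimeter = 2·24·10.500·sin(180°/24) = 65.79 mm); the sphere at (2.5, -1) does not reach this height (|z−center|=10.000 > r=7); Subtracting the remaining from the first: starting from the r=11.5 sphere, the r=10.5 cylinder at (4, 9) partially overlaps it — only the 165.20 mm² overlap (of its 342.42 mm²) is removed, clipping the outline — boundary = 72.79 mm; the cylinder at (14.5, 13) is not intersected at this z (z outside [16, 39.5]); Taking the first minus the rest: none of the subtracted shapes is present at this height, so the result so far is unchanged — boundary = 72.79 mm. Overall, the cross-section is a single solid region. Total boundary length (outer) = 72.79 mm.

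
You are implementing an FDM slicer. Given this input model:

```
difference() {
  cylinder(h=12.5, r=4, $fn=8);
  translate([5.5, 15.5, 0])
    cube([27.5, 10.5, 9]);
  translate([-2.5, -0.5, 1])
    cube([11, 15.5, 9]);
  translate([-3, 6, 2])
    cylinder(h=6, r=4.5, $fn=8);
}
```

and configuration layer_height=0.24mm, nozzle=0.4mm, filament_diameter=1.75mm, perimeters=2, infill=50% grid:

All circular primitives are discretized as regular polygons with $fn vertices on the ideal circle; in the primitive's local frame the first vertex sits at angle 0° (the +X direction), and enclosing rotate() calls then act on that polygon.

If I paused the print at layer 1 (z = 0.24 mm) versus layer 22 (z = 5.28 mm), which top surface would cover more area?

layer 1 (z = 0.24 mm)

Layer 1 (z = 0.24): the r=4 cylinder contributes a regular 8-gon of circumradius 4 (area = (8/2)·4.000²·sin(360°/8) = 45.25 mm²); the cube at (5.5, 15.5) is present — its section is the full 27.5×10.5 rectangle (area 288.75 mm²); the cube at (-2.5, -0.5) is not intersected at this z (z outside [1, 10]); the cylinder at (-3, 6) is not intersected at this z (z outside [2, 8]); After the difference (first − rest): starting from the r=4 cylinder (45.25 mm²), the 27.5×10.5 cube at (5.5, 15.5) misses the remaining region (no effect) — area = 45.25 mm². So its area = 45.25 mm². Layer 22 (z = 5.28): the r=4 cylinder gives a regular 8-gon of circumradius 4 (constant along its height) (area = (8/2)·4.000²·sin(360°/8) = 45.25 mm²); the cube at (5.5, 15.5) is present — its section is the full 27.5×10.5 rectangle (area 288.75 mm²); the cube at (-2.5, -0.5) is present — its section is the full 11×15.5 rectangle (area 170.50 mm²); the cylinder at (-3, 6): section is a regular 8-gon, circumradius r=4.5 (area = (8/2)·4.500²·sin(360°/8) = 57.28 mm²); Subtracting the remaining from the first: starting from the r=4 cylinder (45.25 mm²), the 27.5×10.5 cube at (5.5, 15.5) misses the remaining region (no effect); the 11×15.5 cube at (-2.5, -0.5) partially overlaps it — only the 23.22 mm² overlap (of its 170.50 mm²) is removed, clipping the outline; the r=4.5 cylinder at (-3, 6) partially overlaps it — only the 0.75 mm² overlap (of its 57.28 mm²) is removed, clipping the outline — area = 21.29 mm². So its area = 21.29 mm². Layer 1 is larger (45.25 vs 21.29 mm²).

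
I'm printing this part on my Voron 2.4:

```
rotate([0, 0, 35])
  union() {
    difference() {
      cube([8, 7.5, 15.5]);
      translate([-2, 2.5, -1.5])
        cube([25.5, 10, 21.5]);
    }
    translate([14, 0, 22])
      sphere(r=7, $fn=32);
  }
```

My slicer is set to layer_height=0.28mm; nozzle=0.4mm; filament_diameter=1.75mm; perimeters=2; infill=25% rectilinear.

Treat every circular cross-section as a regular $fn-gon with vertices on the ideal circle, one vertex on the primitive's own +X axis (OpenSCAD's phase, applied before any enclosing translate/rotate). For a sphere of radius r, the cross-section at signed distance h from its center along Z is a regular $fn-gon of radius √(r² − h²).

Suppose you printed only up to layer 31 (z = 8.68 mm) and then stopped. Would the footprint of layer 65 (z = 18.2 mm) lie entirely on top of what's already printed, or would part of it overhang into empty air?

part overhangs

Compare the two slices. At z = 8.68: the cube is present — its section is the full 8×7.5 rectangle (area 60.00 mm²); the cube at (-2, 2.5) is present — its section is the full 25.5×10 rectangle (area 255.00 mm²); Taking the first minus the rest: starting from the 8×7.5 cube (60.00 mm²), the 25.5×10 cube at (-2, 2.5) partially overlaps it — only the 40.00 mm² overlap (of its 255.00 mm²) is removed, clipping the outline — area = 20.00 mm²; the sphere at (14, 0) is absent (|z−center|=13.320 > r=7); Taking the union: only that combined region is present, so the union is just that shape — area = 20.00 mm²; (rotated 35° about Z; rotation is an isometry so areas/perimeters/island counts are preserved). At z = 18.2: the cube is not intersected at this z (z outside [0, 15.5]); the cube at (-2, 2.5) is present — its section is the full 25.5×10 rectangle (area 255.00 mm²); Taking the first minus the rest: the first operand is absent here, so nothing remains; the sphere at (14, 0): section is a regular 32-gon, circumradius = √(r²−h²) = √(7²−3.8²) = 5.879 (area = (32/2)·5.879²·sin(360°/32) = 107.88 mm²); Taking the union: only the r=7 sphere at (14, 0) is present, so the union is just that shape — area = 107.88 mm²; (whole slice rotated 35° about Z — lengths, areas and connectivity unchanged). Checking containment: at z = 18.2 the cross-section extends beyond the z = 8.68 cross-section by about 107.88 mm².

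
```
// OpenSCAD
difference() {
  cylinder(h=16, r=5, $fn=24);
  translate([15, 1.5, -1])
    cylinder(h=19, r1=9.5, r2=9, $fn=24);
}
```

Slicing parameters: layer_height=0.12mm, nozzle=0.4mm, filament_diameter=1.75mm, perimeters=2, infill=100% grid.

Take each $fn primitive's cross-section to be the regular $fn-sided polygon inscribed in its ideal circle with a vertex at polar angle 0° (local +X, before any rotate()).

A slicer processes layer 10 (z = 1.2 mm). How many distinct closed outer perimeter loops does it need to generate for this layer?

1

At z = 1.2 mm: the r=5 cylinder gives a regular 24-gon of circumradius 5 (constant along its height); the cone at (15, 1.5) (r1=9.5→r2=9) has section circumradius 9.442 here — a regular 24-gon; Taking the first minus the rest: starting from the r=5 cylinder, the cone at (15, 1.5) misses the remaining region (no effect) — 1 connected region. The result has 1 disconnected region.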